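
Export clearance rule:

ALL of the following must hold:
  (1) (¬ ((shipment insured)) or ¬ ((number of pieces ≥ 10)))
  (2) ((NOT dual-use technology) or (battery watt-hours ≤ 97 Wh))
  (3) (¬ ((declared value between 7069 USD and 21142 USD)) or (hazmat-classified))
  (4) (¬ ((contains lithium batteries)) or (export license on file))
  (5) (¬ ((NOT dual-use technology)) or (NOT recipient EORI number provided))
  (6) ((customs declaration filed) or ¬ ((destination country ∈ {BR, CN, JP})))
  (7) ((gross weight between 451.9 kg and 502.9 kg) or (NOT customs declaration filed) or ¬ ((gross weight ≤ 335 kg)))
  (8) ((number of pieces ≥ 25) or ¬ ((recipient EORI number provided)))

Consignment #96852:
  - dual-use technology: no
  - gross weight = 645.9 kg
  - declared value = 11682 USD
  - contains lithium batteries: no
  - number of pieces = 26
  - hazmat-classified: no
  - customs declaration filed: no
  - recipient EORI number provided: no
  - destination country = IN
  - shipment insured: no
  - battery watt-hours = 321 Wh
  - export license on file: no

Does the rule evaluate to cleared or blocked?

Blocked

Atomic conditions:
  shipment insured: no → false
  number of pieces ≥ 10: 26 ≥ 10 is true
  NOT dual-use technology: no → true
  battery watt-hours ≤ 97 Wh: 321 ≤ 97 is false
  declared value between 7069 USD and 21142 USD: 11682 in [7069, 21142] is true
  hazmat-classified: no → false
  contains lithium batteries: no → false
  export license on file: no → false
  NOT recipient EORI number provided: no → true
  customs declaration filed: no → false
  destination country ∈ {BR, CN, JP}: IN is not in the set → false
  gross weight between 451.9 kg and 502.9 kg: 645.9 in [451.9, 502.9] is false
  NOT customs declaration filed: no → true
  gross weight ≤ 335 kg: 645.9 ≤ 335 is false
  number of pieces ≥ 25: 26 ≥ 25 is true
  recipient EORI number provided: no → false
Combine:
[1.1] NOT false = true
[1.2] NOT true = false
[1] true OR false = true
[2] true OR false = true
[3.1] NOT true = false
[3] false OR false = false
[4.1] NOT false = true
[4] true OR false = true
[5.1] NOT true = false
[5] false OR true = true
[6.2] NOT false = true
[6] false OR true = true
[7.3] NOT false = true
[7] false OR true OR true = true
[8.2] NOT false = true
[8] true OR true = true
[root] true AND true AND false AND true AND true AND true AND true AND true = false
Overall: false → blocked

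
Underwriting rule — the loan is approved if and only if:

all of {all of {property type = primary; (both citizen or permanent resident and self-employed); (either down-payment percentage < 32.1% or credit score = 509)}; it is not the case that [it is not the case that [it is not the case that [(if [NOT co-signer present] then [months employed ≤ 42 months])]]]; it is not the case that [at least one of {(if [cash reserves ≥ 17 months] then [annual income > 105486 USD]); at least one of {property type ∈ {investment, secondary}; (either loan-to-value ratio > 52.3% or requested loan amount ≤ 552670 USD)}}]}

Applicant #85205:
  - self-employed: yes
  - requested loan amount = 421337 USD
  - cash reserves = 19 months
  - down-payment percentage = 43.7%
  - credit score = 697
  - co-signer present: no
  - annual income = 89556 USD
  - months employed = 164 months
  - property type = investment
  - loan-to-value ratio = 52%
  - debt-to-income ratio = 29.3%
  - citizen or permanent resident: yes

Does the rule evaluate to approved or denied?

Atomic conditions:
  property type = primary: investment == primary is false
  citizen or permanent resident: yes → true
  self-employed: yes → true
  down-payment percentage < 32.1%: 43.7 < 32.1 is false
  credit score = 509: 697 == 509 is false
  NOT co-signer present: no → true
  months employed ≤ 42 months: 164 ≤ 42 is false
  cash reserves ≥ 17 months: 19 ≥ 17 is true
  annual income > 105486 USD: 89556 > 105486 is false
  property type ∈ {investment, secondary}: investment is in the set → true
  loan-to-value ratio > 52.3%: 52 > 52.3 is false
  requested loan amount ≤ 552670 USD: 421337 ≤ 552670 is true
Combine:
[1.2] true AND true = true
[1.3] false OR false = false
[1] false AND true AND false = false
[2.1.1.1] true → false = false
[2.1.1] NOT false = true
[2.1] NOT true = false
[2] NOT false = true
[3.1.1] true → false = false
[3.1.2.2] false OR true = true
[3.1.2] true OR true = true
[3.1] false OR true = true
[3] NOT true = false
[root] false AND true AND false = false
Overall: false → denied

Denied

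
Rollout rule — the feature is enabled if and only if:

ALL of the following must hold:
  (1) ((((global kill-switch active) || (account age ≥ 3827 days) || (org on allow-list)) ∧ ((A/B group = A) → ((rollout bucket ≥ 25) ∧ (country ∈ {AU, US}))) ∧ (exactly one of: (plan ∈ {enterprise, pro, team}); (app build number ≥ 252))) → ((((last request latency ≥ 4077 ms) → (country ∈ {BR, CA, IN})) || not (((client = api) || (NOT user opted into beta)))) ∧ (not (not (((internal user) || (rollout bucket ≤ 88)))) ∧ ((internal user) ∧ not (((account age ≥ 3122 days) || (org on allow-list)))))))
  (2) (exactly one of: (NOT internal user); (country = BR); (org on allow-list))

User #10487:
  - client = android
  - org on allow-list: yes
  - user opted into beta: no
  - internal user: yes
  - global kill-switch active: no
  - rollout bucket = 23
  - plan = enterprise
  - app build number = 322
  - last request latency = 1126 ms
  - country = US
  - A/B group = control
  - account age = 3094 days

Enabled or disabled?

Atomic conditions:
  global kill-switch active: no → false
  account age ≥ 3827 days: 3094 ≥ 3827 is false
  org on allow-list: yes → true
  A/B group = A: control == A is false
  rollout bucket ≥ 25: 23 ≥ 25 is false
  country ∈ {AU, US}: US is in the set → true
  plan ∈ {enterprise, pro, team}: enterprise is in the set → true
  app build number ≥ 252: 322 ≥ 252 is true
  last request latency ≥ 4077 ms: 1126 ≥ 4077 is false
  country ∈ {BR, CA, IN}: US is not in the set → false
  client = api: android == api is false
  NOT user opted into beta: no → true
  internal user: yes → true
  rollout bucket ≤ 88: 23 ≤ 88 is true
  account age ≥ 3122 days: 3094 ≥ 3122 is false
  NOT internal user: yes → false
  country = BR: US == BR is false
Combine:
[1.1.1] false OR false OR true = true
[1.1.2.2] false AND true = false
[1.1.2] false → false (antecedent false ⇒ implication holds) = true
[1.1.3] exactly-one(true, true) = false
[1.1] true AND true AND false = false
[1.2.1.1] false → false (antecedent false ⇒ implication holds) = true
[1.2.1.2.1] false OR true = true
[1.2.1.2] NOT true = false
[1.2.1] true OR false = true
[1.2.2.1.1.1] true OR true = true
[1.2.2.1.1] NOT true = false
[1.2.2.1] NOT false = true
[1.2.2.2.2.1] false OR true = true
[1.2.2.2.2] NOT true = false
[1.2.2.2] true AND false = false
[1.2.2] true AND false = false
[1.2] true AND false = false
[1] false → false (antecedent false ⇒ implication holds) = true
[2] exactly-one(false, false, true) = true
[root] true AND true = true
Overall: true → enabled

Enabled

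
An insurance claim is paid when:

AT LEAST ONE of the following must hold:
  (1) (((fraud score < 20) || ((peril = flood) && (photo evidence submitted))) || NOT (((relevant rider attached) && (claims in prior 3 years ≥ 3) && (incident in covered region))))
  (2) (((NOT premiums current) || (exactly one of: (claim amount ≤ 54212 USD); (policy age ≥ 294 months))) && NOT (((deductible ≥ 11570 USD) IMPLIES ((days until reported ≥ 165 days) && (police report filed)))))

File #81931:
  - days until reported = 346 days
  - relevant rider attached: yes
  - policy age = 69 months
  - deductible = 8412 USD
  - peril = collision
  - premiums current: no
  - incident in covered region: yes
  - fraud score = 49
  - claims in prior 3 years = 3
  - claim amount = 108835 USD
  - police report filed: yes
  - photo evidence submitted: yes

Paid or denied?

Atomic conditions:
  fraud score < 20: 49 < 20 is false
  peril = flood: collision == flood is false
  photo evidence submitted: yes → true
  relevant rider attached: yes → true
  claims in prior 3 years ≥ 3: 3 ≥ 3 is true
  incident in covered region: yes → true
  NOT premiums current: no → true
  claim amount ≤ 54212 USD: 108835 ≤ 54212 is false
  policy age ≥ 294 months: 69 ≥ 294 is false
  deductible ≥ 11570 USD: 8412 ≥ 11570 is false
  days until reported ≥ 165 days: 346 ≥ 165 is true
  police report filed: yes → true
Combine:
[1.1.2] false AND true = false
[1.1] false OR false = false
[1.2.1] true AND true AND true = true
[1.2] NOT true = false
[1] false OR false = false
[2.1.2] exactly-one(false, false) = false
[2.1] true OR false = true
[2.2.1.2] true AND true = true
[2.2.1] false → true (antecedent false ⇒ implication holds) = true
[2.2] NOT true = false
[2] true AND false = false
[root] false OR false = false
Overall: false → denied

Denied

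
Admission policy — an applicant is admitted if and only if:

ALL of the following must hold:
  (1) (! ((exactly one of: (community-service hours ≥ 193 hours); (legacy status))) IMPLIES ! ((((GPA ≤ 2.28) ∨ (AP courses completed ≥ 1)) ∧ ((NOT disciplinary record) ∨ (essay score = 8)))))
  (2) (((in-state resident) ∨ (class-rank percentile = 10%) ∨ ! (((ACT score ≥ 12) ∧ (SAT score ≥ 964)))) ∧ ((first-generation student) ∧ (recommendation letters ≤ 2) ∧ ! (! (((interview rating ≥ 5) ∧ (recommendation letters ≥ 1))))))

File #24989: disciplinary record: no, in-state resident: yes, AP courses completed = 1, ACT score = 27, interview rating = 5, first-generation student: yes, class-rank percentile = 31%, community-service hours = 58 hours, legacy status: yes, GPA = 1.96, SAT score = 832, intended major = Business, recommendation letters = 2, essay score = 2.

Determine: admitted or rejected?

Admitted

Atomic conditions:
  community-service hours ≥ 193 hours: 58 ≥ 193 is false
  legacy status: yes → true
  GPA ≤ 2.28: 1.96 ≤ 2.28 is true
  AP courses completed ≥ 1: 1 ≥ 1 is true
  NOT disciplinary record: no → true
  essay score = 8: 2 == 8 is false
  in-state resident: yes → true
  class-rank percentile = 10%: 31 == 10 is false
  ACT score ≥ 12: 27 ≥ 12 is true
  SAT score ≥ 964: 832 ≥ 964 is false
  first-generation student: yes → true
  recommendation letters ≤ 2: 2 ≤ 2 is true
  interview rating ≥ 5: 5 ≥ 5 is true
  recommendation letters ≥ 1: 2 ≥ 1 is true
Combine:
[1.1.1] exactly-one(false, true) = true
[1.1] NOT true = false
[1.2.1.1] true OR true = true
[1.2.1.2] true OR false = true
[1.2.1] true AND true = true
[1.2] NOT true = false
[1] false → false (antecedent false ⇒ implication holds) = true
[2.1.3.1] true AND false = false
[2.1.3] NOT false = true
[2.1] true OR false OR true = true
[2.2.3.1.1] true AND true = true
[2.2.3.1] NOT true = false
[2.2.3] NOT false = true
[2.2] true AND true AND true = true
[2] true AND true = true
[root] true AND true = true
Overall: true → admitted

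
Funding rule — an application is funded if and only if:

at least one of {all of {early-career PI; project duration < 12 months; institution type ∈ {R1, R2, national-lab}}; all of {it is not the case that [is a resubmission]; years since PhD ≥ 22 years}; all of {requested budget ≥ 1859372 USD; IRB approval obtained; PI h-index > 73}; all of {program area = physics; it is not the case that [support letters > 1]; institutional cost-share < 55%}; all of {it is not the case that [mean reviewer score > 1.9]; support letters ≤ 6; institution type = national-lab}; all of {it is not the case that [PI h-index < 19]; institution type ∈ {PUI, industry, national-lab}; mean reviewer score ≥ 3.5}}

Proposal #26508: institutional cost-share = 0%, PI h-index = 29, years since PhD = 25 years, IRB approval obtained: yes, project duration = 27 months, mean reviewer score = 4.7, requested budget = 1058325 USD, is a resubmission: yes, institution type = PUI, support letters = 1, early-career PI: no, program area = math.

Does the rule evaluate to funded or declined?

Atomic conditions:
  early-career PI: no → false
  project duration < 12 months: 27 < 12 is false
  institution type ∈ {R1, R2, national-lab}: PUI is not in the set → false
  is a resubmission: yes → true
  years since PhD ≥ 22 years: 25 ≥ 22 is true
  requested budget ≥ 1859372 USD: 1058325 ≥ 1859372 is false
  IRB approval obtained: yes → true
  PI h-index > 73: 29 > 73 is false
  program area = physics: math == physics is false
  support letters > 1: 1 > 1 is false
  institutional cost-share < 55%: 0 < 55 is true
  mean reviewer score > 1.9: 4.7 > 1.9 is true
  support letters ≤ 6: 1 ≤ 6 is true
  institution type = national-lab: PUI == national-lab is false
  PI h-index < 19: 29 < 19 is false
  institution type ∈ {PUI, industry, national-lab}: PUI is in the set → true
  mean reviewer score ≥ 3.5: 4.7 ≥ 3.5 is true
Combine:
[1] false AND false AND false = false
[2.1] NOT true = false
[2] false AND true = false
[3] false AND true AND false = false
[4.2] NOT false = true
[4] false AND true AND true = false
[5.1] NOT true = false
[5] false AND true AND false = false
[6.1] NOT false = true
[6] true AND true AND true = true
[root] false OR false OR false OR false OR false OR true = true
Overall: true → funded

Funded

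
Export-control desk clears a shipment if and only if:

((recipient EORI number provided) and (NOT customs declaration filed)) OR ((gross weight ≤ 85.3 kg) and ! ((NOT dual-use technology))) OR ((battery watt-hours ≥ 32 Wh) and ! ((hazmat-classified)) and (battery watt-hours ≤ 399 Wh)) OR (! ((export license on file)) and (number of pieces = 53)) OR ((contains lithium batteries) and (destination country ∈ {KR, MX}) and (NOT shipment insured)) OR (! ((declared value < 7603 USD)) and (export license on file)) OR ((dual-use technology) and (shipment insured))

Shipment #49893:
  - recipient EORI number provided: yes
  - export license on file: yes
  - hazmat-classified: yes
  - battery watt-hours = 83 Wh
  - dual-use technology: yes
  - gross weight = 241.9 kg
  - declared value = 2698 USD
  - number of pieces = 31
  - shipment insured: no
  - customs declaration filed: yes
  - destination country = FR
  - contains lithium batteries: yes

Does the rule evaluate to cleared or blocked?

Atomic conditions:
  recipient EORI number provided: yes → true
  NOT customs declaration filed: yes → false
  gross weight ≤ 85.3 kg: 241.9 ≤ 85.3 is false
  NOT dual-use technology: yes → false
  battery watt-hours ≥ 32 Wh: 83 ≥ 32 is true
  hazmat-classified: yes → true
  battery watt-hours ≤ 399 Wh: 83 ≤ 399 is true
  export license on file: yes → true
  number of pieces = 53: 31 == 53 is false
  contains lithium batteries: yes → true
  destination country ∈ {KR, MX}: FR is not in the set → false
  NOT shipment insured: no → true
  declared value < 7603 USD: 2698 < 7603 is true
  dual-use technology: yes → true
  shipment insured: no → false
Combine:
[1] true AND false = false
[2.2] NOT false = true
[2] false AND true = false
[3.2] NOT true = false
[3] true AND false AND true = false
[4.1] NOT true = false
[4] false AND false = false
[5] true AND false AND true = false
[6.1] NOT true = false
[6] false AND true = false
[7] true AND false = false
[root] false OR false OR false OR false OR false OR false OR false = false
Overall: false → blocked

Blocked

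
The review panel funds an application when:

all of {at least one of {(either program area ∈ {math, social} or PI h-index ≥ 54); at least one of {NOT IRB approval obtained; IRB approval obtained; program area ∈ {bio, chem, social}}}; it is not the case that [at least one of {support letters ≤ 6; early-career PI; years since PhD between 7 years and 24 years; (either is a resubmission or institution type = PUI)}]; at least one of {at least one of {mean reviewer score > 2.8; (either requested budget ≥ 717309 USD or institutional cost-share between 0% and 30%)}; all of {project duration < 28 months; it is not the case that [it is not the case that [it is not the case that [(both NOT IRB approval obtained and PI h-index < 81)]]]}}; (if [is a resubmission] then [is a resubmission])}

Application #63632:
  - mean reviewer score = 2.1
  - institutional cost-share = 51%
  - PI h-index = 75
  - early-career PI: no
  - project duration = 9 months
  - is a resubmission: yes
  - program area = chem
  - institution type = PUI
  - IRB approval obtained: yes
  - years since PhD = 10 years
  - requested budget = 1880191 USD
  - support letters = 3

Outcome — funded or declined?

Declined

Atomic conditions:
  program area ∈ {math, social}: chem is not in the set → false
  PI h-index ≥ 54: 75 ≥ 54 is true
  NOT IRB approval obtained: yes → false
  IRB approval obtained: yes → true
  program area ∈ {bio, chem, social}: chem is in the set → true
  support letters ≤ 6: 3 ≤ 6 is true
  early-career PI: no → false
  years since PhD between 7 years and 24 years: 10 in [7, 24] is true
  is a resubmission: yes → true
  institution type = PUI: PUI == PUI is true
  mean reviewer score > 2.8: 2.1 > 2.8 is false
  requested budget ≥ 717309 USD: 1880191 ≥ 717309 is true
  institutional cost-share between 0% and 30%: 51 in [0, 30] is false
  project duration < 28 months: 9 < 28 is true
  PI h-index < 81: 75 < 81 is true
Combine:
[1.1] false OR true = true
[1.2] false OR true OR true = true
[1] true OR true = true
[2.1.4] true OR true = true
[2.1] true OR false OR true OR true = true
[2] NOT true = false
[3.1.2] true OR false = true
[3.1] false OR true = true
[3.2.2.1.1.1] false AND true = false
[3.2.2.1.1] NOT false = true
[3.2.2.1] NOT true = false
[3.2.2] NOT false = true
[3.2] true AND true = true
[3] true OR true = true
[4] true → true = true
[root] true AND false AND true AND true = false
Overall: false → declined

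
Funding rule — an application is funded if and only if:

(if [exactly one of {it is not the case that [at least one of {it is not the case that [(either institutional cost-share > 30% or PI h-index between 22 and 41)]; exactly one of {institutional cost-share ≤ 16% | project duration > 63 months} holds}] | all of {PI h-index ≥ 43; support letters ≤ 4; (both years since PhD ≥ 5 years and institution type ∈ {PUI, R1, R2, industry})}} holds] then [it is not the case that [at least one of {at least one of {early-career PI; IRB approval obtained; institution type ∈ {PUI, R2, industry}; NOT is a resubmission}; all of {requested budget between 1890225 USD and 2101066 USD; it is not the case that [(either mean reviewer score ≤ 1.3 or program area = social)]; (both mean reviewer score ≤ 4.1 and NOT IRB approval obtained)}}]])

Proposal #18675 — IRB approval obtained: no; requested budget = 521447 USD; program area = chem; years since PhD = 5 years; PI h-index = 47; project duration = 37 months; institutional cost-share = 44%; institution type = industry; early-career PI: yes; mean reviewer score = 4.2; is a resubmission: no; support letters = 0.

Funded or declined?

Funded

Atomic conditions:
  institutional cost-share > 30%: 44 > 30 is true
  PI h-index between 22 and 41: 47 in [22, 41] is false
  institutional cost-share ≤ 16%: 44 ≤ 16 is false
  project duration > 63 months: 37 > 63 is false
  PI h-index ≥ 43: 47 ≥ 43 is true
  support letters ≤ 4: 0 ≤ 4 is true
  years since PhD ≥ 5 years: 5 ≥ 5 is true
  institution type ∈ {PUI, R1, R2, industry}: industry is in the set → true
  early-career PI: yes → true
  IRB approval obtained: no → false
  institution type ∈ {PUI, R2, industry}: industry is in the set → true
  NOT is a resubmission: no → true
  requested budget between 1890225 USD and 2101066 USD: 521447 in [1890225, 2101066] is false
  mean reviewer score ≤ 1.3: 4.2 ≤ 1.3 is false
  program area = social: chem == social is false
  mean reviewer score ≤ 4.1: 4.2 ≤ 4.1 is false
  NOT IRB approval obtained: no → true
Combine:
[1.1.1.1.1] true OR false = true
[1.1.1.1] NOT true = false
[1.1.1.2] exactly-one(false, false) = false
[1.1.1] false OR false = false
[1.1] NOT false = true
[1.2.3] true AND true = true
[1.2] true AND true AND true = true
[1] exactly-one(true, true) = false
[2.1.1] true OR false OR true OR true = true
[2.1.2.2.1] false OR false = false
[2.1.2.2] NOT false = true
[2.1.2.3] false AND true = false
[2.1.2] false AND true AND false = false
[2.1] true OR false = true
[2] NOT true = false
[root] false → false (antecedent false ⇒ implication holds) = true
Overall: true → funded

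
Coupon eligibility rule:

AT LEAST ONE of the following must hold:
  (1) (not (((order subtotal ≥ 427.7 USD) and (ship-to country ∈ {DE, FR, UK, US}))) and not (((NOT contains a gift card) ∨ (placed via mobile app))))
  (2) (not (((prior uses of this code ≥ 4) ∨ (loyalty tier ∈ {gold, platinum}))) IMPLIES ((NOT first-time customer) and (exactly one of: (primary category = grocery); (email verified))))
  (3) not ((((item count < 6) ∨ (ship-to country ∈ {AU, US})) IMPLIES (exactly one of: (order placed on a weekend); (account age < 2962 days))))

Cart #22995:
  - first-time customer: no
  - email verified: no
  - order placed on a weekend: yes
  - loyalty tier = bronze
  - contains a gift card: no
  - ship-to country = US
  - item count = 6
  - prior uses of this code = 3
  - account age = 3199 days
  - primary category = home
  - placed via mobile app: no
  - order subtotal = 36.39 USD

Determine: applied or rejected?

Rejected

Atomic conditions:
  order subtotal ≥ 427.7 USD: 36.39 ≥ 427.7 is false
  ship-to country ∈ {DE, FR, UK, US}: US is in the set → true
  NOT contains a gift card: no → true
  placed via mobile app: no → false
  prior uses of this code ≥ 4: 3 ≥ 4 is false
  loyalty tier ∈ {gold, platinum}: bronze is not in the set → false
  NOT first-time customer: no → true
  primary category = grocery: home == grocery is false
  email verified: no → false
  item count < 6: 6 < 6 is false
  ship-to country ∈ {AU, US}: US is in the set → true
  order placed on a weekend: yes → true
  account age < 2962 days: 3199 < 2962 is false
Combine:
[1.1.1] false AND true = false
[1.1] NOT false = true
[1.2.1] true OR false = true
[1.2] NOT true = false
[1] true AND false = false
[2.1.1] false OR false = false
[2.1] NOT false = true
[2.2.2] exactly-one(false, false) = false
[2.2] true AND false = false
[2] true → false = false
[3.1.1] false OR true = true
[3.1.2] exactly-one(true, false) = true
[3.1] true → true = true
[3] NOT true = false
[root] false OR false OR false = false
Overall: false → rejected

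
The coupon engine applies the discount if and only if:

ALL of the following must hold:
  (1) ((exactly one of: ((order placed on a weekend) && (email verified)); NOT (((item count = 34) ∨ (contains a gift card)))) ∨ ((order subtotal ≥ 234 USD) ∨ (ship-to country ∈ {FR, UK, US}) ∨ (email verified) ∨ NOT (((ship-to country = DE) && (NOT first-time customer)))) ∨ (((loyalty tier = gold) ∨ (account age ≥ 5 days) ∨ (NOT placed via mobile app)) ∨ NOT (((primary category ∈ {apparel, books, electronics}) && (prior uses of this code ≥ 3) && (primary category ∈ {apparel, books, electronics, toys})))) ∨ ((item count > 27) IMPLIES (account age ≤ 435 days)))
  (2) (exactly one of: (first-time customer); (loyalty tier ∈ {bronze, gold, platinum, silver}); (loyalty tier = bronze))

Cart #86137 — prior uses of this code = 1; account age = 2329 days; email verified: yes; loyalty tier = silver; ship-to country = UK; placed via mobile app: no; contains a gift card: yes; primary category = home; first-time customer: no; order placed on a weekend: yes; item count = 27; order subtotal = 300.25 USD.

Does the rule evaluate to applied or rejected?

Applied

Atomic conditions:
  order placed on a weekend: yes → true
  email verified: yes → true
  item count = 34: 27 == 34 is false
  contains a gift card: yes → true
  order subtotal ≥ 234 USD: 300.25 ≥ 234 is true
  ship-to country ∈ {FR, UK, US}: UK is in the set → true
  ship-to country = DE: UK == DE is false
  NOT first-time customer: no → true
  loyalty tier = gold: silver == gold is false
  account age ≥ 5 days: 2329 ≥ 5 is true
  NOT placed via mobile app: no → true
  primary category ∈ {apparel, books, electronics}: home is not in the set → false
  prior uses of this code ≥ 3: 1 ≥ 3 is false
  primary category ∈ {apparel, books, electronics, toys}: home is not in the set → false
  item count > 27: 27 > 27 is false
  account age ≤ 435 days: 2329 ≤ 435 is false
  first-time customer: no → false
  loyalty tier ∈ {bronze, gold, platinum, silver}: silver is in the set → true
  loyalty tier = bronze: silver == bronze is false
Combine:
[1.1.1] true AND true = true
[1.1.2.1] false OR true = true
[1.1.2] NOT true = false
[1.1] exactly-one(true, false) = true
[1.2.4.1] false AND true = false
[1.2.4] NOT false = true
[1.2] true OR true OR true OR true = true
[1.3.1] false OR true OR true = true
[1.3.2.1] false AND false AND false = false
[1.3.2] NOT false = true
[1.3] true OR true = true
[1.4] false → false (antecedent false ⇒ implication holds) = true
[1] true OR true OR true OR true = true
[2] exactly-one(false, true, false) = true
[root] true AND true = true
Overall: true → applied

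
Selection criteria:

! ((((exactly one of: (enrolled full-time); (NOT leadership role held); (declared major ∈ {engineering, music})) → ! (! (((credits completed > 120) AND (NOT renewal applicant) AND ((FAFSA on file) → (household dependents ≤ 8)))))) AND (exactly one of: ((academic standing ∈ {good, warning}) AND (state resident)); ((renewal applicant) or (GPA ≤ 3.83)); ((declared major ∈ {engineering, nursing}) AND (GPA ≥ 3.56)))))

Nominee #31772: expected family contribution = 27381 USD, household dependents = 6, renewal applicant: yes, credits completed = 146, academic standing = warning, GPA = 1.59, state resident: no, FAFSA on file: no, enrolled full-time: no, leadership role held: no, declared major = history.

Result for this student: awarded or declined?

Awarded

Atomic conditions:
  enrolled full-time: no → false
  NOT leadership role held: no → true
  declared major ∈ {engineering, music}: history is not in the set → false
  credits completed > 120: 146 > 120 is true
  NOT renewal applicant: yes → false
  FAFSA on file: no → false
  household dependents ≤ 8: 6 ≤ 8 is true
  academic standing ∈ {good, warning}: warning is in the set → true
  state resident: no → false
  renewal applicant: yes → true
  GPA ≤ 3.83: 1.59 ≤ 3.83 is true
  declared major ∈ {engineering, nursing}: history is not in the set → false
  GPA ≥ 3.56: 1.59 ≥ 3.56 is false
Combine:
[1.1.1] exactly-one(false, true, false) = true
[1.1.2.1.1.3] false → true (antecedent false ⇒ implication holds) = true
[1.1.2.1.1] true AND false AND true = false
[1.1.2.1] NOT false = true
[1.1.2] NOT true = false
[1.1] true → false = false
[1.2.1] true AND false = false
[1.2.2] true OR true = true
[1.2.3] false AND false = false
[1.2] exactly-one(false, true, false) = true
[1] false AND true = false
[root] NOT false = true
Overall: true → awarded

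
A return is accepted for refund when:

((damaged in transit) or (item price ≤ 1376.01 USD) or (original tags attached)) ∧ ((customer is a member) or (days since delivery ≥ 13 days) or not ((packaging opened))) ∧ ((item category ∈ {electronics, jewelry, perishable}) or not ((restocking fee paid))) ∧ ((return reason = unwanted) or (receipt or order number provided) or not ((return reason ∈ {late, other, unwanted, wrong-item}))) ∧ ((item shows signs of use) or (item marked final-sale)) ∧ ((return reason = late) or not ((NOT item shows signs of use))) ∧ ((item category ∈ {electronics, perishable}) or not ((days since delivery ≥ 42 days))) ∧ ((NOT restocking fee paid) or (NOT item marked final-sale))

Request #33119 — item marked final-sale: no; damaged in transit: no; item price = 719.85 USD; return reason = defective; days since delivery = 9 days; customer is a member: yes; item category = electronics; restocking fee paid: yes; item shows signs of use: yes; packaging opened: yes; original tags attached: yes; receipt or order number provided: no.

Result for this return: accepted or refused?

Atomic conditions:
  damaged in transit: no → false
  item price ≤ 1376.01 USD: 719.85 ≤ 1376.01 is true
  original tags attached: yes → true
  customer is a member: yes → true
  days since delivery ≥ 13 days: 9 ≥ 13 is false
  packaging opened: yes → true
  item category ∈ {electronics, jewelry, perishable}: electronics is in the set → true
  restocking fee paid: yes → true
  return reason = unwanted: defective == unwanted is false
  receipt or order number provided: no → false
  return reason ∈ {late, other, unwanted, wrong-item}: defective is not in the set → false
  item shows signs of use: yes → true
  item marked final-sale: no → false
  return reason = late: defective == late is false
  NOT item shows signs of use: yes → false
  item category ∈ {electronics, perishable}: electronics is in the set → true
  days since delivery ≥ 42 days: 9 ≥ 42 is false
  NOT restocking fee paid: yes → false
  NOT item marked final-sale: no → true
Combine:
[1] false OR true OR true = true
[2.3] NOT true = false
[2] true OR false OR false = true
[3.2] NOT true = false
[3] true OR false = true
[4.3] NOT false = true
[4] false OR false OR true = true
[5] true OR false = true
[6.2] NOT false = true
[6] false OR true = true
[7.2] NOT false = true
[7] true OR true = true
[8] false OR true = true
[root] true AND true AND true AND true AND true AND true AND true AND true = true
Overall: true → accepted

Accepted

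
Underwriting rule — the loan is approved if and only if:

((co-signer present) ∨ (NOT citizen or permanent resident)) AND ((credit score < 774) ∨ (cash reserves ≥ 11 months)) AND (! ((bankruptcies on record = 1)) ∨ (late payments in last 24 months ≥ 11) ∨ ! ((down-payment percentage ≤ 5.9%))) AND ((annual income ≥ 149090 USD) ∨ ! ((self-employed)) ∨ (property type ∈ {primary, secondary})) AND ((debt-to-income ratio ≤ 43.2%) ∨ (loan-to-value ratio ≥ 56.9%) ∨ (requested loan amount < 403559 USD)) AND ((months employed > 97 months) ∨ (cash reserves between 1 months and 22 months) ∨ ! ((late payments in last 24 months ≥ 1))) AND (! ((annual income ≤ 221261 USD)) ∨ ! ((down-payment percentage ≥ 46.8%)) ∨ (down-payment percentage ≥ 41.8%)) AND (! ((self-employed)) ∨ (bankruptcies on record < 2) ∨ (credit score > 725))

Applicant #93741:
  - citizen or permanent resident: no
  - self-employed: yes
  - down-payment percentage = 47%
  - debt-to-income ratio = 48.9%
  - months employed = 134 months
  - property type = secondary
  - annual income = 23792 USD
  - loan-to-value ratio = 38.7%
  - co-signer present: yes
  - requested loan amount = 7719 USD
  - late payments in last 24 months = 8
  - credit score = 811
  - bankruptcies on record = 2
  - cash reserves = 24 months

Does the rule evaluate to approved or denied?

Approved

Atomic conditions:
  co-signer present: yes → true
  NOT citizen or permanent resident: no → true
  credit score < 774: 811 < 774 is false
  cash reserves ≥ 11 months: 24 ≥ 11 is true
  bankruptcies on record = 1: 2 == 1 is false
  late payments in last 24 months ≥ 11: 8 ≥ 11 is false
  down-payment percentage ≤ 5.9%: 47 ≤ 5.9 is false
  annual income ≥ 149090 USD: 23792 ≥ 149090 is false
  self-employed: yes → true
  property type ∈ {primary, secondary}: secondary is in the set → true
  debt-to-income ratio ≤ 43.2%: 48.9 ≤ 43.2 is false
  loan-to-value ratio ≥ 56.9%: 38.7 ≥ 56.9 is false
  requested loan amount < 403559 USD: 7719 < 403559 is true
  months employed > 97 months: 134 > 97 is true
  cash reserves between 1 months and 22 months: 24 in [1, 22] is false
  late payments in last 24 months ≥ 1: 8 ≥ 1 is true
  annual income ≤ 221261 USD: 23792 ≤ 221261 is true
  down-payment percentage ≥ 46.8%: 47 ≥ 46.8 is true
  down-payment percentage ≥ 41.8%: 47 ≥ 41.8 is true
  bankruptcies on record < 2: 2 < 2 is false
  credit score > 725: 811 > 725 is true
Combine:
[1] true OR true = true
[2] false OR true = true
[3.1] NOT false = true
[3.3] NOT false = true
[3] true OR false OR true = true
[4.2] NOT true = false
[4] false OR false OR true = true
[5] false OR false OR true = true
[6.3] NOT true = false
[6] true OR false OR false = true
[7.1] NOT true = false
[7.2] NOT true = false
[7] false OR false OR true = true
[8.1] NOT true = false
[8] false OR false OR true = true
[root] true AND true AND true AND true AND true AND true AND true AND true = true
Overall: true → approved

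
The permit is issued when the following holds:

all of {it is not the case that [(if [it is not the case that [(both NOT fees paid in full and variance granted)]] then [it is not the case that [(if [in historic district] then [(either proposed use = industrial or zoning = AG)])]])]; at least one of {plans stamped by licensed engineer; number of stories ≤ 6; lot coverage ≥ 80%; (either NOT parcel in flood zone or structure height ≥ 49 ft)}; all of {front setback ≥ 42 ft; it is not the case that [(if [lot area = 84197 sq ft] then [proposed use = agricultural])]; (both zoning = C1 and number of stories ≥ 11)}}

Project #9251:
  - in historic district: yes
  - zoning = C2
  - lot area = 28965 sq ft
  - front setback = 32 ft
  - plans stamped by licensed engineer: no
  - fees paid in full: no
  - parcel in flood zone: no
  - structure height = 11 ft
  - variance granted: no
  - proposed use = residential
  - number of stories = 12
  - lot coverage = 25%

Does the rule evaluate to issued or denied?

Denied

Atomic conditions:
  NOT fees paid in full: no → true
  variance granted: no → false
  in historic district: yes → true
  proposed use = industrial: residential == industrial is false
  zoning = AG: C2 == AG is false
  plans stamped by licensed engineer: no → false
  number of stories ≤ 6: 12 ≤ 6 is false
  lot coverage ≥ 80%: 25 ≥ 80 is false
  NOT parcel in flood zone: no → true
  structure height ≥ 49 ft: 11 ≥ 49 is false
  front setback ≥ 42 ft: 32 ≥ 42 is false
  lot area = 84197 sq ft: 28965 == 84197 is false
  proposed use = agricultural: residential == agricultural is false
  zoning = C1: C2 == C1 is false
  number of stories ≥ 11: 12 ≥ 11 is true
Combine:
[1.1.1.1] true AND false = false
[1.1.1] NOT false = true
[1.1.2.1.2] false OR false = false
[1.1.2.1] true → false = false
[1.1.2] NOT false = true
[1.1] true → true = true
[1] NOT true = false
[2.4] true OR false = true
[2] false OR false OR false OR true = true
[3.2.1] false → false (antecedent false ⇒ implication holds) = true
[3.2] NOT true = false
[3.3] false AND true = false
[3] false AND false AND false = false
[root] false AND true AND false = false
Overall: false → denied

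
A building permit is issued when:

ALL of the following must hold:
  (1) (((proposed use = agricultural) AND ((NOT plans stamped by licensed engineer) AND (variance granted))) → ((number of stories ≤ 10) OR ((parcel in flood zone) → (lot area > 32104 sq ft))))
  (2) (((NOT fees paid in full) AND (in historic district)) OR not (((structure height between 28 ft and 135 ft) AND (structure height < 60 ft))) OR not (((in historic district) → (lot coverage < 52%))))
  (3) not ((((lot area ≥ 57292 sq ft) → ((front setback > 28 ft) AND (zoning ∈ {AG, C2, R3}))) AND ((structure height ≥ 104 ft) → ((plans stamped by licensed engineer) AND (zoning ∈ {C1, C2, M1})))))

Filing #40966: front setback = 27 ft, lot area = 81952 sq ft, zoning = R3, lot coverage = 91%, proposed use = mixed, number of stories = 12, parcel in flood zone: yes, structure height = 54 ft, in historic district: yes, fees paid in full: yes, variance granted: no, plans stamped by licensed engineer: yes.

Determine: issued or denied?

Atomic conditions:
  proposed use = agricultural: mixed == agricultural is false
  NOT plans stamped by licensed engineer: yes → false
  variance granted: no → false
  number of stories ≤ 10: 12 ≤ 10 is false
  parcel in flood zone: yes → true
  lot area > 32104 sq ft: 81952 > 32104 is true
  NOT fees paid in full: yes → false
  in historic district: yes → true
  structure height between 28 ft and 135 ft: 54 in [28, 135] is true
  structure height < 60 ft: 54 < 60 is true
  lot coverage < 52%: 91 < 52 is false
  lot area ≥ 57292 sq ft: 81952 ≥ 57292 is true
  front setback > 28 ft: 27 > 28 is false
  zoning ∈ {AG, C2, R3}: R3 is in the set → true
  structure height ≥ 104 ft: 54 ≥ 104 is false
  plans stamped by licensed engineer: yes → true
  zoning ∈ {C1, C2, M1}: R3 is not in the set → false
Combine:
[1.1.2] false AND false = false
[1.1] false AND false = false
[1.2.2] true → true = true
[1.2] false OR true = true
[1] false → true (antecedent false ⇒ implication holds) = true
[2.1] false AND true = false
[2.2.1] true AND true = true
[2.2] NOT true = false
[2.3.1] true → false = false
[2.3] NOT false = true
[2] false OR false OR true = true
[3.1.1.2] false AND true = false
[3.1.1] true → false = false
[3.1.2.2] true AND false = false
[3.1.2] false → false (antecedent false ⇒ implication holds) = true
[3.1] false AND true = false
[3] NOT false = true
[root] true AND true AND true = true
Overall: true → issued

Issued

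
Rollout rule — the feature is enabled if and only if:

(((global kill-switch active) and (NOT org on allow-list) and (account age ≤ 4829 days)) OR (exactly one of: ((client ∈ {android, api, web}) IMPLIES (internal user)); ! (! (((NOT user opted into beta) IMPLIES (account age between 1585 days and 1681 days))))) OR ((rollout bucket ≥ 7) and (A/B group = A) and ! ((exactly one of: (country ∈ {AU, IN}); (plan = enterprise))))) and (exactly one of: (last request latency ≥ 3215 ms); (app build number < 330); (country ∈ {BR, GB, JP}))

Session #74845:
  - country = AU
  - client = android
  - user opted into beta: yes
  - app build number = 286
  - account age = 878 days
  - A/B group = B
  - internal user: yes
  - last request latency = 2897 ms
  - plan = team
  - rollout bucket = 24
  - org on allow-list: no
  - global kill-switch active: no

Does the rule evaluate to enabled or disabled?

Disabled

Atomic conditions:
  global kill-switch active: no → false
  NOT org on allow-list: no → true
  account age ≤ 4829 days: 878 ≤ 4829 is true
  client ∈ {android, api, web}: android is in the set → true
  internal user: yes → true
  NOT user opted into beta: yes → false
  account age between 1585 days and 1681 days: 878 in [1585, 1681] is false
  rollout bucket ≥ 7: 24 ≥ 7 is true
  A/B group = A: B == A is false
  country ∈ {AU, IN}: AU is in the set → true
  plan = enterprise: team == enterprise is false
  last request latency ≥ 3215 ms: 2897 ≥ 3215 is false
  app build number < 330: 286 < 330 is true
  country ∈ {BR, GB, JP}: AU is not in the set → false
Combine:
[1.1] false AND true AND true = false
[1.2.1] true → true = true
[1.2.2.1.1] false → false (antecedent false ⇒ implication holds) = true
[1.2.2.1] NOT true = false
[1.2.2] NOT false = true
[1.2] exactly-one(true, true) = false
[1.3.3.1] exactly-one(true, false) = true
[1.3.3] NOT true = false
[1.3] true AND false AND false = false
[1] false OR false OR false = false
[2] exactly-one(false, true, false) = true
[root] false AND true = false
Overall: false → disabled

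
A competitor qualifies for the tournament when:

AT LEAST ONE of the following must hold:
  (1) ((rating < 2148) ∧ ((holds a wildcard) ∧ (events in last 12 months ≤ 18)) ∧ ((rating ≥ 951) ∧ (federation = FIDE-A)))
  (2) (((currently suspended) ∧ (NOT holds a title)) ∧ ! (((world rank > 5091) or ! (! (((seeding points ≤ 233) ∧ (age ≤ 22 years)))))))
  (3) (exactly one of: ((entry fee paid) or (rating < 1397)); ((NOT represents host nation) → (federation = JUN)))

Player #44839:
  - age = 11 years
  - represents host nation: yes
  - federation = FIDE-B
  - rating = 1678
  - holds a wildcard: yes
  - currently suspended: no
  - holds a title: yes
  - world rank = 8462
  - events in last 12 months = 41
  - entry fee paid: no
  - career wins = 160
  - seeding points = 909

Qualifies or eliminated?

Qualifies

Atomic conditions:
  rating < 2148: 1678 < 2148 is true
  holds a wildcard: yes → true
  events in last 12 months ≤ 18: 41 ≤ 18 is false
  rating ≥ 951: 1678 ≥ 951 is true
  federation = FIDE-A: FIDE-B == FIDE-A is false
  currently suspended: no → false
  NOT holds a title: yes → false
  world rank > 5091: 8462 > 5091 is true
  seeding points ≤ 233: 909 ≤ 233 is false
  age ≤ 22 years: 11 ≤ 22 is true
  entry fee paid: no → false
  rating < 1397: 1678 < 1397 is false
  NOT represents host nation: yes → false
  federation = JUN: FIDE-B == JUN is false
Combine:
[1.2] true AND false = false
[1.3] true AND false = false
[1] true AND false AND false = false
[2.1] false AND false = false
[2.2.1.2.1.1] false AND true = false
[2.2.1.2.1] NOT false = true
[2.2.1.2] NOT true = false
[2.2.1] true OR false = true
[2.2] NOT true = false
[2] false AND false = false
[3.1] false OR false = false
[3.2] false → false (antecedent false ⇒ implication holds) = true
[3] exactly-one(false, true) = true
[root] false OR false OR true = true
Overall: true → qualifies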